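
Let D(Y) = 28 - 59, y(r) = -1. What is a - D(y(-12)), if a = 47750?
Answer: 47781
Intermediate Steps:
D(Y) = -31
a - D(y(-12)) = 47750 - 1*(-31) = 47750 + 31 = 47781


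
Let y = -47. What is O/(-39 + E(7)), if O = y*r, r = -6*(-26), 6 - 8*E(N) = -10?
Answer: 7332/37 ≈ 198.16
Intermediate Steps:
E(N) = 2 (E(N) = ¾ - ⅛*(-10) = ¾ + 5/4 = 2)
r = 156
O = -7332 (O = -47*156 = -7332)
O/(-39 + E(7)) = -7332/(-39 + 2) = -7332/(-37) = -1/37*(-7332) = 7332/37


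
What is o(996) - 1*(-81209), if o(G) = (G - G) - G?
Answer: 80213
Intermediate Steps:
o(G) = -G (o(G) = 0 - G = -G)
o(996) - 1*(-81209) = -1*996 - 1*(-81209) = -996 + 81209 = 80213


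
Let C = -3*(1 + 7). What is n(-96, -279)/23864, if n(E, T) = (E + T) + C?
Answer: -21/1256 ≈ -0.016720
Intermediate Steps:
C = -24 (C = -3*8 = -24)
n(E, T) = -24 + E + T (n(E, T) = (E + T) - 24 = -24 + E + T)
n(-96, -279)/23864 = (-24 - 96 - 279)/23864 = -399*1/23864 = -21/1256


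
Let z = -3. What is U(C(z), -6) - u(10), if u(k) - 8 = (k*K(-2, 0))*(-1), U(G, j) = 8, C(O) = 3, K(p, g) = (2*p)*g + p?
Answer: -20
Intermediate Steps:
K(p, g) = p + 2*g*p (K(p, g) = 2*g*p + p = p + 2*g*p)
u(k) = 8 + 2*k (u(k) = 8 + (k*(-2*(1 + 2*0)))*(-1) = 8 + (k*(-2*(1 + 0)))*(-1) = 8 + (k*(-2*1))*(-1) = 8 + (k*(-2))*(-1) = 8 - 2*k*(-1) = 8 + 2*k)
U(C(z), -6) - u(10) = 8 - (8 + 2*10) = 8 - (8 + 20) = 8 - 1*28 = 8 - 28 = -20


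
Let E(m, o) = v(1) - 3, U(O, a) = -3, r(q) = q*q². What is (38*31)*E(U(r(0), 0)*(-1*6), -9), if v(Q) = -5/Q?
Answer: -9424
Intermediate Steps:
r(q) = q³
E(m, o) = -8 (E(m, o) = -5/1 - 3 = -5*1 - 3 = -5 - 3 = -8)
(38*31)*E(U(r(0), 0)*(-1*6), -9) = (38*31)*(-8) = 1178*(-8) = -9424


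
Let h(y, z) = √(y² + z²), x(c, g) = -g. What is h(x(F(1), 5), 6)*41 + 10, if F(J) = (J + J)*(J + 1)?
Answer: 10 + 41*√61 ≈ 330.22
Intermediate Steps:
F(J) = 2*J*(1 + J) (F(J) = (2*J)*(1 + J) = 2*J*(1 + J))
h(x(F(1), 5), 6)*41 + 10 = √((-1*5)² + 6²)*41 + 10 = √((-5)² + 36)*41 + 10 = √(25 + 36)*41 + 10 = √61*41 + 10 = 41*√61 + 10 = 10 + 41*√61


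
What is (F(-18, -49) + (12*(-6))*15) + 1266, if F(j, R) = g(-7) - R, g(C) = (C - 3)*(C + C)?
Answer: 375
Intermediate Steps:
g(C) = 2*C*(-3 + C) (g(C) = (-3 + C)*(2*C) = 2*C*(-3 + C))
F(j, R) = 140 - R (F(j, R) = 2*(-7)*(-3 - 7) - R = 2*(-7)*(-10) - R = 140 - R)
(F(-18, -49) + (12*(-6))*15) + 1266 = ((140 - 1*(-49)) + (12*(-6))*15) + 1266 = ((140 + 49) - 72*15) + 1266 = (189 - 1080) + 1266 = -891 + 1266 = 375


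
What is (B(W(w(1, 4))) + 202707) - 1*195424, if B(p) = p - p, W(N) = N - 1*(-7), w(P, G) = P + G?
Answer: 7283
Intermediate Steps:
w(P, G) = G + P
W(N) = 7 + N (W(N) = N + 7 = 7 + N)
B(p) = 0
(B(W(w(1, 4))) + 202707) - 1*195424 = (0 + 202707) - 1*195424 = 202707 - 195424 = 7283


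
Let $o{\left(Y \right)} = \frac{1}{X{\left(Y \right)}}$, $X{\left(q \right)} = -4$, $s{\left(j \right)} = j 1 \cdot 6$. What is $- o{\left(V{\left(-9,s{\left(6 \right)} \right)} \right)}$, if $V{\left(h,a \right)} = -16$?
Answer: $\frac{1}{4} \approx 0.25$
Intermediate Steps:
$s{\left(j \right)} = 6 j$ ($s{\left(j \right)} = j 6 = 6 j$)
$o{\left(Y \right)} = - \frac{1}{4}$ ($o{\left(Y \right)} = \frac{1}{-4} = - \frac{1}{4}$)
$- o{\left(V{\left(-9,s{\left(6 \right)} \right)} \right)} = \left(-1\right) \left(- \frac{1}{4}\right) = \frac{1}{4}$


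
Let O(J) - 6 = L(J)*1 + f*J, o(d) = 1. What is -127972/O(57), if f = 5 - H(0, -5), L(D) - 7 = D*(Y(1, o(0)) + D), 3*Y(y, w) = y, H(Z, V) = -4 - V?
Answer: -127972/3509 ≈ -36.470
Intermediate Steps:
Y(y, w) = y/3
L(D) = 7 + D*(1/3 + D) (L(D) = 7 + D*((1/3)*1 + D) = 7 + D*(1/3 + D))
f = 4 (f = 5 - (-4 - 1*(-5)) = 5 - (-4 + 5) = 5 - 1*1 = 5 - 1 = 4)
O(J) = 13 + J**2 + 13*J/3 (O(J) = 6 + ((7 + J**2 + J/3)*1 + 4*J) = 6 + ((7 + J**2 + J/3) + 4*J) = 6 + (7 + J**2 + 13*J/3) = 13 + J**2 + 13*J/3)
-127972/O(57) = -127972/(13 + 57**2 + (13/3)*57) = -127972/(13 + 3249 + 247) = -127972/3509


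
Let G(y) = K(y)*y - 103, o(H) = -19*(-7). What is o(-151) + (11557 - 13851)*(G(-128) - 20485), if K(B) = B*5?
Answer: -140695475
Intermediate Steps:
K(B) = 5*B
o(H) = 133
G(y) = -103 + 5*y² (G(y) = (5*y)*y - 103 = 5*y² - 103 = -103 + 5*y²)
o(-151) + (11557 - 13851)*(G(-128) - 20485) = 133 + (11557 - 13851)*((-103 + 5*(-128)²) - 20485) = 133 - 2294*((-103 + 5*16384) - 20485) = 133 - 2294*((-103 + 81920) - 20485) = 133 - 2294*(81817 - 20485) = 133 - 2294*61332 = 133 - 140695608 = -140695475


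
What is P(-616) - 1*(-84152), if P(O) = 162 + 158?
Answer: 84472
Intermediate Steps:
P(O) = 320
P(-616) - 1*(-84152) = 320 - 1*(-84152) = 320 + 84152 = 84472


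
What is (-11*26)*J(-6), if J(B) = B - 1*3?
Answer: 2574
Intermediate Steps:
J(B) = -3 + B (J(B) = B - 3 = -3 + B)
(-11*26)*J(-6) = (-11*26)*(-3 - 6) = -286*(-9) = 2574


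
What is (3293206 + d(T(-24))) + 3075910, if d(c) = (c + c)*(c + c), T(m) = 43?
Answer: 6376512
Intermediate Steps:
d(c) = 4*c² (d(c) = (2*c)*(2*c) = 4*c²)
(3293206 + d(T(-24))) + 3075910 = (3293206 + 4*43²) + 3075910 = (3293206 + 4*1849) + 3075910 = (3293206 + 7396) + 3075910 = 3300602 + 3075910 = 6376512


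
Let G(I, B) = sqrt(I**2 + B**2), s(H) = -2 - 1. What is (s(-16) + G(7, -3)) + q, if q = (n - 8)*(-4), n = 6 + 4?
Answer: -11 + sqrt(58) ≈ -3.3842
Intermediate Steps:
n = 10
s(H) = -3
G(I, B) = sqrt(B**2 + I**2)
q = -8 (q = (10 - 8)*(-4) = 2*(-4) = -8)
(s(-16) + G(7, -3)) + q = (-3 + sqrt((-3)**2 + 7**2)) - 8 = (-3 + sqrt(9 + 49)) - 8 = (-3 + sqrt(58)) - 8 = -11 + sqrt(58)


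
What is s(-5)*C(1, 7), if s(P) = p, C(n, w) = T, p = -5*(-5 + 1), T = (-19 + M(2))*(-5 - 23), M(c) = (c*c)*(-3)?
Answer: 17360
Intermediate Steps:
M(c) = -3*c² (M(c) = c²*(-3) = -3*c²)
T = 868 (T = (-19 - 3*2²)*(-5 - 23) = (-19 - 3*4)*(-28) = (-19 - 12)*(-28) = -31*(-28) = 868)
p = 20 (p = -5*(-4) = 20)
C(n, w) = 868
s(P) = 20
s(-5)*C(1, 7) = 20*868 = 17360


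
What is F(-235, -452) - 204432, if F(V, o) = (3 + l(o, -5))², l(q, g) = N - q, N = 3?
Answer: 5332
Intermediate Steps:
l(q, g) = 3 - q
F(V, o) = (6 - o)² (F(V, o) = (3 + (3 - o))² = (6 - o)²)
F(-235, -452) - 204432 = (-6 - 452)² - 204432 = (-458)² - 204432 = 209764 - 204432 = 5332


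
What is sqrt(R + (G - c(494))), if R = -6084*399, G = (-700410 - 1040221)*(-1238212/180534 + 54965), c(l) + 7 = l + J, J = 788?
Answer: 4*I*sqrt(48717816207965395467)/90267 ≈ 3.093e+5*I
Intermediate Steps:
c(l) = 781 + l (c(l) = -7 + (l + 788) = -7 + (788 + l) = 781 + l)
G = -8635107727292419/90267 (G = -1740631*(-1238212*1/180534 + 54965) = -1740631*(-619106/90267 + 54965) = -1740631*4960906549/90267 = -8635107727292419/90267 ≈ -9.5662e+10)
R = -2427516
sqrt(R + (G - c(494))) = sqrt(-2427516 + (-8635107727292419/90267 - (781 + 494))) = sqrt(-2427516 + (-8635107727292419/90267 - 1*1275)) = sqrt(-2427516 + (-8635107727292419/90267 - 1275)) = sqrt(-2427516 - 8635107842382844/90267) = sqrt(-8635326966969616/90267) = 4*I*sqrt(48717816207965395467)/90267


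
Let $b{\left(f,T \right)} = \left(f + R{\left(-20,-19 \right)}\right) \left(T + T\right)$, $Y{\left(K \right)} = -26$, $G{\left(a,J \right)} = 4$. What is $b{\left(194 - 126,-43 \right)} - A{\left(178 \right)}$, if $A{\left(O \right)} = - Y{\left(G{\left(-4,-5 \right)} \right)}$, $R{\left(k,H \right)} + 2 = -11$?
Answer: $-4756$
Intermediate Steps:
$R{\left(k,H \right)} = -13$ ($R{\left(k,H \right)} = -2 - 11 = -13$)
$b{\left(f,T \right)} = 2 T \left(-13 + f\right)$ ($b{\left(f,T \right)} = \left(f - 13\right) \left(T + T\right) = \left(-13 + f\right) 2 T = 2 T \left(-13 + f\right)$)
$A{\left(O \right)} = 26$ ($A{\left(O \right)} = \left(-1\right) \left(-26\right) = 26$)
$b{\left(194 - 126,-43 \right)} - A{\left(178 \right)} = 2 \left(-43\right) \left(-13 + \left(194 - 126\right)\right) - 26 = 2 \left(-43\right) \left(-13 + 68\right) - 26 = 2 \left(-43\right) 55 - 26 = -4730 - 26 = -4756$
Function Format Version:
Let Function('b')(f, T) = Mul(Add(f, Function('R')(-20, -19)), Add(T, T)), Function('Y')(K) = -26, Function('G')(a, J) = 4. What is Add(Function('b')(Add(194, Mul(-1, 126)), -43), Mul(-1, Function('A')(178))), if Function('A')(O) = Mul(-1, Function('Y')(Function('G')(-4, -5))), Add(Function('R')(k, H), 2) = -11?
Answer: -4756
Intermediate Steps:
Function('R')(k, H) = -13 (Function('R')(k, H) = Add(-2, -11) = -13)
Function('b')(f, T) = Mul(2, T, Add(-13, f)) (Function('b')(f, T) = Mul(Add(f, -13), Add(T, T)) = Mul(Add(-13, f), Mul(2, T)) = Mul(2, T, Add(-13, f)))
Function('A')(O) = 26 (Function('A')(O) = Mul(-1, -26) = 26)
Add(Function('b')(Add(194, Mul(-1, 126)), -43), Mul(-1, Function('A')(178))) = Add(Mul(2, -43, Add(-13, Add(194, Mul(-1, 126)))), Mul(-1, 26)) = Add(Mul(2, -43, Add(-13, Add(194, -126))), -26) = Add(Mul(2, -43, Add(-13, 68)), -26) = Add(Mul(2, -43, 55), -26) = Add(-4730, -26) = -4756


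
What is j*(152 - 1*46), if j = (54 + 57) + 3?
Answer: 12084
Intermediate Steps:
j = 114 (j = 111 + 3 = 114)
j*(152 - 1*46) = 114*(152 - 1*46) = 114*(152 - 46) = 114*106 = 12084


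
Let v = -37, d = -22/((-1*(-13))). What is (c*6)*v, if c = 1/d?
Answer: 1443/11 ≈ 131.18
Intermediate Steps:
d = -22/13 ≈ -1.6923
c = -13/22 (c = 1/(-22/13) = -13/22 ≈ -0.59091)
(c*6)*v = -13/22*6*(-37) = -39/11*(-37) = 1443/11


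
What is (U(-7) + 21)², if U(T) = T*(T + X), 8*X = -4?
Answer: 21609/4 ≈ 5402.3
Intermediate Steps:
X = -½ (X = (⅛)*(-4) = -½ ≈ -0.50000)
U(T) = T*(-½ + T) (U(T) = T*(T - ½) = T*(-½ + T))
(U(-7) + 21)² = (-7*(-½ - 7) + 21)² = (-7*(-15/2) + 21)² = (105/2 + 21)² = (147/2)² = 21609/4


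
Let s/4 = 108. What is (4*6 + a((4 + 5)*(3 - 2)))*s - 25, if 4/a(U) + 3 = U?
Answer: 10631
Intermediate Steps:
a(U) = 4/(-3 + U)
s = 432 (s = 4*108 = 432)
(4*6 + a((4 + 5)*(3 - 2)))*s - 25 = (4*6 + 4/(-3 + (4 + 5)*(3 - 2)))*432 - 25 = (24 + 4/(-3 + 9*1))*432 - 25 = (24 + 4/(-3 + 9))*432 - 25 = (24 + 4/6)*432 - 25 = (24 + 4*(⅙))*432 - 25 = (24 + ⅔)*432 - 25 = (74/3)*432 - 25 = 10656 - 25 = 10631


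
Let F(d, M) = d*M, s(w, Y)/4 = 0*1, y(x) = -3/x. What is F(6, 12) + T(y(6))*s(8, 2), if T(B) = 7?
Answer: 72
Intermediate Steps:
s(w, Y) = 0 (s(w, Y) = 4*(0*1) = 4*0 = 0)
F(d, M) = M*d
F(6, 12) + T(y(6))*s(8, 2) = 12*6 + 7*0 = 72 + 0 = 72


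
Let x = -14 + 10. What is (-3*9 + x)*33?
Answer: -1023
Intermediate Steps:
x = -4
(-3*9 + x)*33 = (-3*9 - 4)*33 = (-27 - 4)*33 = -31*33 = -1023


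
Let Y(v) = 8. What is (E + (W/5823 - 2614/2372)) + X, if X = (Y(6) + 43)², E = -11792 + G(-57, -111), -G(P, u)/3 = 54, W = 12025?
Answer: -64585896545/6906078 ≈ -9352.0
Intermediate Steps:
G(P, u) = -162 (G(P, u) = -3*54 = -162)
E = -11954 (E = -11792 - 162 = -11954)
X = 2601 (X = (8 + 43)² = 51² = 2601)
(E + (W/5823 - 2614/2372)) + X = (-11954 + (12025/5823 - 2614/2372)) + 2601 = (-11954 + (12025*(1/5823) - 2614*1/2372)) + 2601 = (-11954 + (12025/5823 - 1307/1186)) + 2601 = (-11954 + 6650989/6906078) + 2601 = -82548605423/6906078 + 2601 = -64585896545/6906078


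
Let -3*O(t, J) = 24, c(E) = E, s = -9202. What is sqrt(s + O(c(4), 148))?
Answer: I*sqrt(9210) ≈ 95.969*I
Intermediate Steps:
O(t, J) = -8 (O(t, J) = -1/3*24 = -8)
sqrt(s + O(c(4), 148)) = sqrt(-9202 - 8) = sqrt(-9210) = I*sqrt(9210)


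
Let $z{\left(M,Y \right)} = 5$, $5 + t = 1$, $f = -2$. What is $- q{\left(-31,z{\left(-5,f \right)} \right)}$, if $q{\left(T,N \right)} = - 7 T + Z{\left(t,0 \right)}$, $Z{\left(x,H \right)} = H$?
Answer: $-217$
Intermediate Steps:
$t = -4$ ($t = -5 + 1 = -4$)
$q{\left(T,N \right)} = - 7 T$ ($q{\left(T,N \right)} = - 7 T + 0 = - 7 T$)
$- q{\left(-31,z{\left(-5,f \right)} \right)} = - \left(-7\right) \left(-31\right) = \left(-1\right) 217 = -217$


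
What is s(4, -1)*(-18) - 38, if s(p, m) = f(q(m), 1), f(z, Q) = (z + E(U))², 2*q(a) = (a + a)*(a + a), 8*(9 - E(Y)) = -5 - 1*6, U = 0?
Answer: -89425/32 ≈ -2794.5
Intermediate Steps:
E(Y) = 83/8 (E(Y) = 9 - (-5 - 1*6)/8 = 9 - (-5 - 6)/8 = 9 - ⅛*(-11) = 9 + 11/8 = 83/8)
q(a) = 2*a² (q(a) = ((a + a)*(a + a))/2 = ((2*a)*(2*a))/2 = (4*a²)/2 = 2*a²)
f(z, Q) = (83/8 + z)² (f(z, Q) = (z + 83/8)² = (83/8 + z)²)
s(p, m) = (83 + 16*m²)²/64 (s(p, m) = (83 + 8*(2*m²))²/64 = (83 + 16*m²)²/64)
s(4, -1)*(-18) - 38 = ((83 + 16*(-1)²)²/64)*(-18) - 38 = ((83 + 16*1)²/64)*(-18) - 38 = ((83 + 16)²/64)*(-18) - 38 = ((1/64)*99²)*(-18) - 38 = ((1/64)*9801)*(-18) - 38 = (9801/64)*(-18) - 38 = -88209/32 - 38 = -89425/32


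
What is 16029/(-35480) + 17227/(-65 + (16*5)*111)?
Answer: 18796733/12510248 ≈ 1.5025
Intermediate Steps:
16029/(-35480) + 17227/(-65 + (16*5)*111) = 16029*(-1/35480) + 17227/(-65 + 80*111) = -16029/35480 + 17227/(-65 + 8880) = -16029/35480 + 17227/8815 = 18796733/12510248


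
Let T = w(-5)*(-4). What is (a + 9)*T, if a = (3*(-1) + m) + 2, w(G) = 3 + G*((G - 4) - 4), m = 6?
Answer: -3808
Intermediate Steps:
w(G) = 3 + G*(-8 + G) (w(G) = 3 + G*((-4 + G) - 4) = 3 + G*(-8 + G))
a = 5 (a = (3*(-1) + 6) + 2 = (-3 + 6) + 2 = 3 + 2 = 5)
T = -272 (T = (3 + (-5)**2 - 8*(-5))*(-4) = (3 + 25 + 40)*(-4) = 68*(-4) = -272)
(a + 9)*T = (5 + 9)*(-272) = 14*(-272) = -3808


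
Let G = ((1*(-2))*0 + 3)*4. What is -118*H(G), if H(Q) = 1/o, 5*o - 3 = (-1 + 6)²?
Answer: -295/14 ≈ -21.071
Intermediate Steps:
G = 12 (G = (-2*0 + 3)*4 = (0 + 3)*4 = 3*4 = 12)
o = 28/5 (o = ⅗ + (-1 + 6)²/5 = ⅗ + (⅕)*5² = ⅗ + (⅕)*25 = ⅗ + 5 = 28/5 ≈ 5.6000)
H(Q) = 5/28 (H(Q) = 1/(28/5) = 5/28)
-118*H(G) = -118*5/28 = -295/14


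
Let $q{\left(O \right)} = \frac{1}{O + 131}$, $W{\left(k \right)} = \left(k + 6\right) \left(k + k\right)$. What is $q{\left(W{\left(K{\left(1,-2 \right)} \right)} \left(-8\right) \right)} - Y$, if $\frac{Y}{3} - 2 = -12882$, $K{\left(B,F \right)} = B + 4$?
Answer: $\frac{28941359}{749} \approx 38640.0$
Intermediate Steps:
$K{\left(B,F \right)} = 4 + B$
$W{\left(k \right)} = 2 k \left(6 + k\right)$ ($W{\left(k \right)} = \left(6 + k\right) 2 k = 2 k \left(6 + k\right)$)
$Y = -38640$ ($Y = 6 + 3 \left(-12882\right) = 6 - 38646 = -38640$)
$q{\left(O \right)} = \frac{1}{131 + O}$
$q{\left(W{\left(K{\left(1,-2 \right)} \right)} \left(-8\right) \right)} - Y = \frac{1}{131 + 2 \left(4 + 1\right) \left(6 + \left(4 + 1\right)\right) \left(-8\right)} - -38640 = \frac{1}{131 + 2 \cdot 5 \left(6 + 5\right) \left(-8\right)} + 38640 = \frac{1}{131 + 2 \cdot 5 \cdot 11 \left(-8\right)} + 38640 = \frac{1}{131 + 110 \left(-8\right)} + 38640 = \frac{1}{131 - 880} + 38640 = \frac{1}{-749} + 38640 = - \frac{1}{749} + 38640 = \frac{28941359}{749}$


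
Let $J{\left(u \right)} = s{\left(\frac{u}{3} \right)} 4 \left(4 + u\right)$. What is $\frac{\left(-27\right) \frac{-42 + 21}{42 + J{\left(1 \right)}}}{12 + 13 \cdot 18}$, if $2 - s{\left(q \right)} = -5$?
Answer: $\frac{27}{2132} \approx 0.012664$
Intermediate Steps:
$s{\left(q \right)} = 7$ ($s{\left(q \right)} = 2 - -5 = 2 + 5 = 7$)
$J{\left(u \right)} = 112 + 28 u$ ($J{\left(u \right)} = 7 \cdot 4 \left(4 + u\right) = 28 \left(4 + u\right) = 112 + 28 u$)
$\frac{\left(-27\right) \frac{-42 + 21}{42 + J{\left(1 \right)}}}{12 + 13 \cdot 18} = \frac{\left(-27\right) \frac{-42 + 21}{42 + \left(112 + 28 \cdot 1\right)}}{12 + 13 \cdot 18} = \frac{\left(-27\right) \left(- \frac{21}{42 + \left(112 + 28\right)}\right)}{12 + 234} = \frac{\left(-27\right) \left(- \frac{21}{42 + 140}\right)}{246} = - 27 \left(- \frac{21}{182}\right) \frac{1}{246} = - 27 \left(\left(-21\right) \frac{1}{182}\right) \frac{1}{246} = \left(-27\right) \left(- \frac{3}{26}\right) \frac{1}{246} = \frac{81}{26} \cdot \frac{1}{246} = \frac{27}{2132}$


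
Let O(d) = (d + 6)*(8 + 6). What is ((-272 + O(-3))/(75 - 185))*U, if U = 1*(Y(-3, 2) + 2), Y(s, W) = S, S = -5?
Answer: -69/11 ≈ -6.2727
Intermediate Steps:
O(d) = 84 + 14*d (O(d) = (6 + d)*14 = 84 + 14*d)
Y(s, W) = -5
U = -3 (U = 1*(-5 + 2) = 1*(-3) = -3)
((-272 + O(-3))/(75 - 185))*U = ((-272 + (84 + 14*(-3)))/(75 - 185))*(-3) = ((-272 + (84 - 42))/(-110))*(-3) = ((-272 + 42)*(-1/110))*(-3) = -230*(-1/110)*(-3) = (23/11)*(-3) = -69/11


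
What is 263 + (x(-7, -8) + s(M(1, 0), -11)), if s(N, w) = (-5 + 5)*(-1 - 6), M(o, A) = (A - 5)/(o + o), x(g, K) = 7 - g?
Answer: 277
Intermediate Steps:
M(o, A) = (-5 + A)/(2*o) (M(o, A) = (-5 + A)/((2*o)) = (-5 + A)*(1/(2*o)) = (-5 + A)/(2*o))
s(N, w) = 0 (s(N, w) = 0*(-7) = 0)
263 + (x(-7, -8) + s(M(1, 0), -11)) = 263 + ((7 - 1*(-7)) + 0) = 263 + ((7 + 7) + 0) = 263 + (14 + 0) = 263 + 14 = 277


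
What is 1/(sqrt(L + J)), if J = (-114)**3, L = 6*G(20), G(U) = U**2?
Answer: -I*sqrt(369786)/739572 ≈ -0.00082223*I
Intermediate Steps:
L = 2400 (L = 6*20**2 = 6*400 = 2400)
J = -1481544
1/(sqrt(L + J)) = 1/(sqrt(2400 - 1481544)) = 1/(sqrt(-1479144)) = 1/(2*I*sqrt(369786)) = -I*sqrt(369786)/739572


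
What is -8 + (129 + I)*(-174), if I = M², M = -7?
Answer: -30980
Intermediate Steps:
I = 49 (I = (-7)² = 49)
-8 + (129 + I)*(-174) = -8 + (129 + 49)*(-174) = -8 + 178*(-174) = -8 - 30972 = -30980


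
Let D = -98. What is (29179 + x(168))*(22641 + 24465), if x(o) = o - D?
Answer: 1387036170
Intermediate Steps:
x(o) = 98 + o (x(o) = o - 1*(-98) = o + 98 = 98 + o)
(29179 + x(168))*(22641 + 24465) = (29179 + (98 + 168))*(22641 + 24465) = (29179 + 266)*47106 = 29445*47106 = 1387036170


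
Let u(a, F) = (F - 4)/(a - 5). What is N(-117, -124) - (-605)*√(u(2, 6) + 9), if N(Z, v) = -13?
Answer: -13 + 3025*√3/3 ≈ 1733.5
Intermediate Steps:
u(a, F) = (-4 + F)/(-5 + a)
N(-117, -124) - (-605)*√(u(2, 6) + 9) = -13 - (-605)*√((-4 + 6)/(-5 + 2) + 9) = -13 - (-605)*√(2/(-3) + 9) = -13 - (-605)*√(-⅓*2 + 9) = -13 - (-605)*√(-⅔ + 9) = -13 - (-605)*√(25/3) = -13 - (-605)*5*√3/3 = -13 - (-3025)*√3/3 = -13 + 3025*√3/3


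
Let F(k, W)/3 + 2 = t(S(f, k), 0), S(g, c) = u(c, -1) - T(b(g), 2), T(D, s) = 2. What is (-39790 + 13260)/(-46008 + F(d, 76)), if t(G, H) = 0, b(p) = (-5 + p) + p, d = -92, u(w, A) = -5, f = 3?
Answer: 13265/23007 ≈ 0.57656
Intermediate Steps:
b(p) = -5 + 2*p
S(g, c) = -7 (S(g, c) = -5 - 1*2 = -5 - 2 = -7)
F(k, W) = -6 (F(k, W) = -6 + 3*0 = -6 + 0 = -6)
(-39790 + 13260)/(-46008 + F(d, 76)) = (-39790 + 13260)/(-46008 - 6) = -26530/(-46014) = -26530*(-1/46014) = 13265/23007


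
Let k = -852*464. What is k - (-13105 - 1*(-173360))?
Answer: -555583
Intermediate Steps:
k = -395328
k - (-13105 - 1*(-173360)) = -395328 - (-13105 - 1*(-173360)) = -395328 - (-13105 + 173360) = -395328 - 1*160255 = -395328 - 160255 = -555583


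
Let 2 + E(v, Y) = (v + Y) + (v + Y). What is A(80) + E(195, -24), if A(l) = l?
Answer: 420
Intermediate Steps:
E(v, Y) = -2 + 2*Y + 2*v (E(v, Y) = -2 + ((v + Y) + (v + Y)) = -2 + ((Y + v) + (Y + v)) = -2 + (2*Y + 2*v) = -2 + 2*Y + 2*v)
A(80) + E(195, -24) = 80 + (-2 + 2*(-24) + 2*195) = 80 + (-2 - 48 + 390) = 80 + 340 = 420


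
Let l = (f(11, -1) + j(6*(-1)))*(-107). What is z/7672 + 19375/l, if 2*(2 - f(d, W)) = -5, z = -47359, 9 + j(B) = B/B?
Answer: 37402587/820904 ≈ 45.563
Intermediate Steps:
j(B) = -8 (j(B) = -9 + B/B = -9 + 1 = -8)
f(d, W) = 9/2 (f(d, W) = 2 - ½*(-5) = 2 + 5/2 = 9/2)
l = 749/2 (l = (9/2 - 8)*(-107) = -7/2*(-107) = 749/2 ≈ 374.50)
z/7672 + 19375/l = -47359/7672 + 19375/(749/2) = -47359*1/7672 + 19375*(2/749) = -47359/7672 + 38750/749 = 37402587/820904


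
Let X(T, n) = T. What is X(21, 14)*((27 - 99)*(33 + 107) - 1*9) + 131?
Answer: -211738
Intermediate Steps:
X(21, 14)*((27 - 99)*(33 + 107) - 1*9) + 131 = 21*((27 - 99)*(33 + 107) - 1*9) + 131 = 21*(-72*140 - 9) + 131 = 21*(-10080 - 9) + 131 = 21*(-10089) + 131 = -211869 + 131 = -211738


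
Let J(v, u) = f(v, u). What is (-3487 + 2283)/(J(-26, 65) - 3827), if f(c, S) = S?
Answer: 602/1881 ≈ 0.32004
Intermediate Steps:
J(v, u) = u
(-3487 + 2283)/(J(-26, 65) - 3827) = (-3487 + 2283)/(65 - 3827) = -1204/(-3762) = -1204*(-1/3762) = 602/1881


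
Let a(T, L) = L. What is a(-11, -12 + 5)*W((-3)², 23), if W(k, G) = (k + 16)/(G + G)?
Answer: -175/46 ≈ -3.8043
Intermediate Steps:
W(k, G) = (16 + k)/(2*G) (W(k, G) = (16 + k)/((2*G)) = (16 + k)*(1/(2*G)) = (16 + k)/(2*G))
a(-11, -12 + 5)*W((-3)², 23) = (-12 + 5)*((½)*(16 + (-3)²)/23) = -7*(16 + 9)/(2*23) = -7*25/(2*23) = -7*25/46 = -175/46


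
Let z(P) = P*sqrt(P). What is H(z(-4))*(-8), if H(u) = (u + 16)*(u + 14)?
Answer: -1280 + 1920*I ≈ -1280.0 + 1920.0*I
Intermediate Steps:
z(P) = P**(3/2)
H(u) = (14 + u)*(16 + u) (H(u) = (16 + u)*(14 + u) = (14 + u)*(16 + u))
H(z(-4))*(-8) = (224 + ((-4)**(3/2))**2 + 30*(-4)**(3/2))*(-8) = (224 + (-8*I)**2 + 30*(-8*I))*(-8) = (224 - 64 - 240*I)*(-8) = (160 - 240*I)*(-8) = -1280 + 1920*I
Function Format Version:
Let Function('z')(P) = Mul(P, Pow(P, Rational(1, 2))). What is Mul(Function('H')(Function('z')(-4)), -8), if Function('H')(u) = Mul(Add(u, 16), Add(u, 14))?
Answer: Add(-1280, Mul(1920, I)) ≈ Add(-1280.0, Mul(1920.0, I))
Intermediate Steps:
Function('z')(P) = Pow(P, Rational(3, 2))
Function('H')(u) = Mul(Add(14, u), Add(16, u)) (Function('H')(u) = Mul(Add(16, u), Add(14, u)) = Mul(Add(14, u), Add(16, u)))
Mul(Function('H')(Function('z')(-4)), -8) = Mul(Add(224, Pow(Pow(-4, Rational(3, 2)), 2), Mul(30, Pow(-4, Rational(3, 2)))), -8) = Mul(Add(224, Pow(Mul(-8, I), 2), Mul(30, Mul(-8, I))), -8) = Mul(Add(224, -64, Mul(-240, I)), -8) = Mul(Add(160, Mul(-240, I)), -8) = Add(-1280, Mul(1920, I))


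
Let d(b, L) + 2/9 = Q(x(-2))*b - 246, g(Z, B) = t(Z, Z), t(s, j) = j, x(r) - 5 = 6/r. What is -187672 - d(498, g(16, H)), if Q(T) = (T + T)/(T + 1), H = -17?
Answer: -1692808/9 ≈ -1.8809e+5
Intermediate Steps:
x(r) = 5 + 6/r
Q(T) = 2*T/(1 + T) (Q(T) = (2*T)/(1 + T) = 2*T/(1 + T))
g(Z, B) = Z
d(b, L) = -2216/9 + 4*b/3 (d(b, L) = -2/9 + ((2*(5 + 6/(-2))/(1 + (5 + 6/(-2))))*b - 246) = -2/9 + ((2*(5 + 6*(-1/2))/(1 + (5 + 6*(-1/2))))*b - 246) = -2/9 + ((2*(5 - 3)/(1 + (5 - 3)))*b - 246) = -2/9 + ((2*2/(1 + 2))*b - 246) = -2/9 + ((2*2/3)*b - 246) = -2/9 + ((2*2*(1/3))*b - 246) = -2/9 + (4*b/3 - 246) = -2/9 + (-246 + 4*b/3) = -2216/9 + 4*b/3)
-187672 - d(498, g(16, H)) = -187672 - (-2216/9 + (4/3)*498) = -187672 - (-2216/9 + 664) = -187672 - 1*3760/9 = -187672 - 3760/9 = -1692808/9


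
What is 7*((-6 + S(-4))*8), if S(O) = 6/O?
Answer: -420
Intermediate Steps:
7*((-6 + S(-4))*8) = 7*((-6 + 6/(-4))*8) = 7*((-6 + 6*(-¼))*8) = 7*((-6 - 3/2)*8) = 7*(-15/2*8) = 7*(-60) = -420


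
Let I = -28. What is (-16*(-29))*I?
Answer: -12992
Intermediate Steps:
(-16*(-29))*I = -16*(-29)*(-28) = 464*(-28) = -12992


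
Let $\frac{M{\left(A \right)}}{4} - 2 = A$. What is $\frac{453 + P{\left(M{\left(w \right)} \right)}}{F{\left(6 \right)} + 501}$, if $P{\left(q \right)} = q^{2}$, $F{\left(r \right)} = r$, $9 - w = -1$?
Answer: $\frac{919}{169} \approx 5.4379$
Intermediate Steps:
$w = 10$ ($w = 9 - -1 = 9 + 1 = 10$)
$M{\left(A \right)} = 8 + 4 A$
$\frac{453 + P{\left(M{\left(w \right)} \right)}}{F{\left(6 \right)} + 501} = \frac{453 + \left(8 + 4 \cdot 10\right)^{2}}{6 + 501} = \frac{453 + \left(8 + 40\right)^{2}}{507} = \left(453 + 48^{2}\right) \frac{1}{507} = \left(453 + 2304\right) \frac{1}{507} = 2757 \cdot \frac{1}{507} = \frac{919}{169}$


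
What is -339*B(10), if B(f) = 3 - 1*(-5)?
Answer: -2712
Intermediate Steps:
B(f) = 8 (B(f) = 3 + 5 = 8)
-339*B(10) = -339*8 = -2712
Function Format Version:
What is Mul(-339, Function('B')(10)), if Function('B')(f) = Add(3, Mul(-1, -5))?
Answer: -2712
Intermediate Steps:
Function('B')(f) = 8 (Function('B')(f) = Add(3, 5) = 8)
Mul(-339, Function('B')(10)) = Mul(-339, 8) = -2712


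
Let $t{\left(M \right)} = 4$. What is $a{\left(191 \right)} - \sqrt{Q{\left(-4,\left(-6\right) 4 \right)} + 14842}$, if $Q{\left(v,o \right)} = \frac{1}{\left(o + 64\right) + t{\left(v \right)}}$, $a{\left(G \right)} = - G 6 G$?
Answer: $-218886 - \frac{57 \sqrt{2211}}{22} \approx -2.1901 \cdot 10^{5}$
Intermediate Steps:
$a{\left(G \right)} = - 6 G^{2}$ ($a{\left(G \right)} = - 6 G G = - 6 G^{2}$)
$Q{\left(v,o \right)} = \frac{1}{68 + o}$ ($Q{\left(v,o \right)} = \frac{1}{\left(o + 64\right) + 4} = \frac{1}{\left(64 + o\right) + 4} = \frac{1}{68 + o}$)
$a{\left(191 \right)} - \sqrt{Q{\left(-4,\left(-6\right) 4 \right)} + 14842} = - 6 \cdot 191^{2} - \sqrt{\frac{1}{68 - 24} + 14842} = \left(-6\right) 36481 - \sqrt{\frac{1}{68 - 24} + 14842} = -218886 - \sqrt{\frac{1}{44} + 14842} = -218886 - \sqrt{\frac{653049}{44}} = -218886 - \frac{57 \sqrt{2211}}{22}$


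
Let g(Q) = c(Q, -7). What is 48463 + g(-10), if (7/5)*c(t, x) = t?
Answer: 339191/7 ≈ 48456.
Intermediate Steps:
c(t, x) = 5*t/7
g(Q) = 5*Q/7
48463 + g(-10) = 48463 + (5/7)*(-10) = 48463 - 50/7 = 339191/7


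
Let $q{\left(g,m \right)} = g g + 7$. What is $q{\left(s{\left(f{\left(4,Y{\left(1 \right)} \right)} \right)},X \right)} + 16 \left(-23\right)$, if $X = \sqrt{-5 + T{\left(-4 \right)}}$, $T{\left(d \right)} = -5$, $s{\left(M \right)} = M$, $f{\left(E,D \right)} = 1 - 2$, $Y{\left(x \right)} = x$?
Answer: $-360$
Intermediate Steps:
$f{\left(E,D \right)} = -1$ ($f{\left(E,D \right)} = 1 - 2 = -1$)
$X = i \sqrt{10}$ ($X = \sqrt{-5 - 5} = \sqrt{-10} = i \sqrt{10} \approx 3.1623 i$)
$q{\left(g,m \right)} = 7 + g^{2}$ ($q{\left(g,m \right)} = g^{2} + 7 = 7 + g^{2}$)
$q{\left(s{\left(f{\left(4,Y{\left(1 \right)} \right)} \right)},X \right)} + 16 \left(-23\right) = \left(7 + \left(-1\right)^{2}\right) + 16 \left(-23\right) = \left(7 + 1\right) - 368 = 8 - 368 = -360$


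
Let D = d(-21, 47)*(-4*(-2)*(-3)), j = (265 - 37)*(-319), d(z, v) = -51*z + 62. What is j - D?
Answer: -45540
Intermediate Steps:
d(z, v) = 62 - 51*z
j = -72732 (j = 228*(-319) = -72732)
D = -27192 (D = (62 - 51*(-21))*(-4*(-2)*(-3)) = (62 + 1071)*(8*(-3)) = 1133*(-24) = -27192)
j - D = -72732 - 1*(-27192) = -72732 + 27192 = -45540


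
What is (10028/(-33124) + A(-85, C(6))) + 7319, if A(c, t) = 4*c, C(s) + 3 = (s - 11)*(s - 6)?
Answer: 57790592/8281 ≈ 6978.7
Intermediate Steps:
C(s) = -3 + (-11 + s)*(-6 + s) (C(s) = -3 + (s - 11)*(s - 6) = -3 + (-11 + s)*(-6 + s))
(10028/(-33124) + A(-85, C(6))) + 7319 = (10028/(-33124) + 4*(-85)) + 7319 = (10028*(-1/33124) - 340) + 7319 = (-2507/8281 - 340) + 7319 = -2818047/8281 + 7319 = 57790592/8281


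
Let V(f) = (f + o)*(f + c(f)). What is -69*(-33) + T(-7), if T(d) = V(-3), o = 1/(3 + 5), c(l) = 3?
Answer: 2277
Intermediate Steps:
o = ⅛ (o = 1/8 = ⅛ ≈ 0.12500)
V(f) = (3 + f)*(⅛ + f) (V(f) = (f + ⅛)*(f + 3) = (⅛ + f)*(3 + f) = (3 + f)*(⅛ + f))
T(d) = 0 (T(d) = 3/8 + (-3)² + (25/8)*(-3) = 3/8 + 9 - 75/8 = 0)
-69*(-33) + T(-7) = -69*(-33) + 0 = 2277 + 0 = 2277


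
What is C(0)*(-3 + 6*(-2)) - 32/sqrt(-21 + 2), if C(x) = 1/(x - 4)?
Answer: 15/4 + 32*I*sqrt(19)/19 ≈ 3.75 + 7.3413*I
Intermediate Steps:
C(x) = 1/(-4 + x)
C(0)*(-3 + 6*(-2)) - 32/sqrt(-21 + 2) = (-3 + 6*(-2))/(-4 + 0) - 32/sqrt(-21 + 2) = (-3 - 12)/(-4) - 32*(-I*sqrt(19)/19) = -1/4*(-15) - 32*(-I*sqrt(19)/19) = 15/4 - (-32)*I*sqrt(19)/19 = 15/4 + 32*I*sqrt(19)/19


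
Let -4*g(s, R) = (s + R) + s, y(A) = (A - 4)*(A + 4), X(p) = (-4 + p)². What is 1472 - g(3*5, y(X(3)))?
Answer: 5903/4 ≈ 1475.8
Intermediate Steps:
y(A) = (-4 + A)*(4 + A)
g(s, R) = -s/2 - R/4 (g(s, R) = -((s + R) + s)/4 = -((R + s) + s)/4 = -(R + 2*s)/4 = -s/2 - R/4)
1472 - g(3*5, y(X(3))) = 1472 - (-3*5/2 - (-16 + ((-4 + 3)²)²)/4) = 1472 - (-½*15 - (-16 + ((-1)²)²)/4) = 1472 - (-15/2 - (-16 + 1²)/4) = 1472 - (-15/2 - (-16 + 1)/4) = 1472 - (-15/2 - ¼*(-15)) = 1472 - (-15/2 + 15/4) = 1472 - 1*(-15/4) = 1472 + 15/4 = 5903/4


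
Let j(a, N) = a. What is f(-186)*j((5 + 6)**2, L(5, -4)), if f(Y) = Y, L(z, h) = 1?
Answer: -22506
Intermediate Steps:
f(-186)*j((5 + 6)**2, L(5, -4)) = -186*(5 + 6)**2 = -186*11**2 = -186*121 = -22506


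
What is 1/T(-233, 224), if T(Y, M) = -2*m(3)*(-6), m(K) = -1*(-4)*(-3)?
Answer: -1/144 ≈ -0.0069444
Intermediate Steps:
m(K) = -12 (m(K) = 4*(-3) = -12)
T(Y, M) = -144 (T(Y, M) = -2*(-12)*(-6) = 24*(-6) = -144)
1/T(-233, 224) = 1/(-144) = -1/144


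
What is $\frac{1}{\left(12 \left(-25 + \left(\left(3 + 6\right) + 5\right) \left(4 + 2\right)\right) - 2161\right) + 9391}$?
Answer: $\frac{1}{7938} \approx 0.00012598$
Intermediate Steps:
$\frac{1}{\left(12 \left(-25 + \left(\left(3 + 6\right) + 5\right) \left(4 + 2\right)\right) - 2161\right) + 9391} = \frac{1}{\left(12 \left(-25 + \left(9 + 5\right) 6\right) - 2161\right) + 9391} = \frac{1}{\left(12 \left(-25 + 14 \cdot 6\right) - 2161\right) + 9391} = \frac{1}{\left(12 \left(-25 + 84\right) - 2161\right) + 9391} = \frac{1}{\left(12 \cdot 59 - 2161\right) + 9391} = \frac{1}{\left(708 - 2161\right) + 9391} = \frac{1}{-1453 + 9391} = \frac{1}{7938}$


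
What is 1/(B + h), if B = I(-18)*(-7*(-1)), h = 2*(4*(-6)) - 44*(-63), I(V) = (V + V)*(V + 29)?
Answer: -1/48 ≈ -0.020833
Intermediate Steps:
I(V) = 2*V*(29 + V) (I(V) = (2*V)*(29 + V) = 2*V*(29 + V))
h = 2724 (h = 2*(-24) + 2772 = -48 + 2772 = 2724)
B = -2772 (B = (2*(-18)*(29 - 18))*(-7*(-1)) = (2*(-18)*11)*7 = -396*7 = -2772)
1/(B + h) = 1/(-2772 + 2724) = 1/(-48) = -1/48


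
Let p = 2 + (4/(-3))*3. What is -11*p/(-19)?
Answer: -22/19 ≈ -1.1579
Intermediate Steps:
p = -2 (p = 2 + (4*(-⅓))*3 = 2 - 4/3*3 = 2 - 4 = -2)
-11*p/(-19) = -(-22)/(-19) = -(-22)*(-1)/19 = -11*2/19 = -22/19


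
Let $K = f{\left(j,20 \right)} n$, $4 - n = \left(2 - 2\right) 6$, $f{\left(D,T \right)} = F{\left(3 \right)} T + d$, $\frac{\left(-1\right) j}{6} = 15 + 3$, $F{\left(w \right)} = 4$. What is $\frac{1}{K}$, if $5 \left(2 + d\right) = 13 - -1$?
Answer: $\frac{5}{1616} \approx 0.0030941$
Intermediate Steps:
$d = \frac{4}{5}$ ($d = -2 + \frac{13 - -1}{5} = -2 + \frac{13 + 1}{5} = -2 + \frac{1}{5} \cdot 14 = -2 + \frac{14}{5} = \frac{4}{5} \approx 0.8$)
$j = -108$ ($j = - 6 \left(15 + 3\right) = \left(-6\right) 18 = -108$)
$f{\left(D,T \right)} = \frac{4}{5} + 4 T$ ($f{\left(D,T \right)} = 4 T + \frac{4}{5} = \frac{4}{5} + 4 T$)
$n = 4$ ($n = 4 - \left(2 - 2\right) 6 = 4 - 0 \cdot 6 = 4 - 0 = 4 + 0 = 4$)
$K = \frac{1616}{5}$ ($K = \left(\frac{4}{5} + 4 \cdot 20\right) 4 = \left(\frac{4}{5} + 80\right) 4 = \frac{404}{5} \cdot 4 = \frac{1616}{5} \approx 323.2$)
$\frac{1}{K} = \frac{1}{\frac{1616}{5}} = \frac{5}{1616}$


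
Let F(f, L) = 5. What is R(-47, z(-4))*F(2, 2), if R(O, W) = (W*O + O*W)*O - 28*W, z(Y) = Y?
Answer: -87800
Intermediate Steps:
R(O, W) = -28*W + 2*W*O**2 (R(O, W) = (O*W + O*W)*O - 28*W = (2*O*W)*O - 28*W = 2*W*O**2 - 28*W = -28*W + 2*W*O**2)
R(-47, z(-4))*F(2, 2) = (2*(-4)*(-14 + (-47)**2))*5 = (2*(-4)*(-14 + 2209))*5 = (2*(-4)*2195)*5 = -17560*5 = -87800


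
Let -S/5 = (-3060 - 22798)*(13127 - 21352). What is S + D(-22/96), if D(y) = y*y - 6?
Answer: -2450097229703/2304 ≈ -1.0634e+9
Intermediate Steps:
D(y) = -6 + y**2 (D(y) = y**2 - 6 = -6 + y**2)
S = -1063410250 (S = -5*(-3060 - 22798)*(13127 - 21352) = -(-129290)*(-8225) = -5*212682050 = -1063410250)
S + D(-22/96) = -1063410250 + (-6 + (-22/96)**2) = -1063410250 + (-6 + (-22*1/96)**2) = -1063410250 + (-6 + (-11/48)**2) = -1063410250 + (-6 + 121/2304) = -1063410250 - 13703/2304 = -2450097229703/2304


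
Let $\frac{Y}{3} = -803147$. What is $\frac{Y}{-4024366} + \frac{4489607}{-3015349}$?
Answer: $- \frac{10802516254253}{12134867993734} \approx -0.8902$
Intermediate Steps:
$Y = -2409441$ ($Y = 3 \left(-803147\right) = -2409441$)
$\frac{Y}{-4024366} + \frac{4489607}{-3015349} = - \frac{2409441}{-4024366} + \frac{4489607}{-3015349} = \left(-2409441\right) \left(- \frac{1}{4024366}\right) + 4489607 \left(- \frac{1}{3015349}\right) = \frac{2409441}{4024366} - \frac{4489607}{3015349} = - \frac{10802516254253}{12134867993734}$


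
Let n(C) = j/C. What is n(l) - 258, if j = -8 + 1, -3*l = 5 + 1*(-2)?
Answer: -251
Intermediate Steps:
l = -1 (l = -(5 + 1*(-2))/3 = -(5 - 2)/3 = -1/3*3 = -1)
j = -7
n(C) = -7/C
n(l) - 258 = -7/(-1) - 258 = -7*(-1) - 258 = 7 - 258 = -251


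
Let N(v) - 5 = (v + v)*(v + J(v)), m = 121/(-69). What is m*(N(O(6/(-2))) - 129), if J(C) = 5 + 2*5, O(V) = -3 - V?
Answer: 15004/69 ≈ 217.45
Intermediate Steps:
J(C) = 15 (J(C) = 5 + 10 = 15)
m = -121/69 (m = 121*(-1/69) = -121/69 ≈ -1.7536)
N(v) = 5 + 2*v*(15 + v) (N(v) = 5 + (v + v)*(v + 15) = 5 + (2*v)*(15 + v) = 5 + 2*v*(15 + v))
m*(N(O(6/(-2))) - 129) = -121*((5 + 2*(-3 - 6/(-2))² + 30*(-3 - 6/(-2))) - 129)/69 = -121*((5 + 2*(-3 - 6*(-1)/2)² + 30*(-3 - 6*(-1)/2)) - 129)/69 = -121*((5 + 2*(-3 - 1*(-3))² + 30*(-3 - 1*(-3))) - 129)/69 = -121*((5 + 2*(-3 + 3)² + 30*(-3 + 3)) - 129)/69 = -121*((5 + 2*0² + 30*0) - 129)/69 = -121*((5 + 2*0 + 0) - 129)/69 = -121*((5 + 0 + 0) - 129)/69 = -121*(5 - 129)/69 = -121/69*(-124) = 15004/69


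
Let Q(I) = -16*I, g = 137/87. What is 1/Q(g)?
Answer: -87/2192 ≈ -0.039690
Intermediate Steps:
g = 137/87 (g = 137*(1/87) = 137/87 ≈ 1.5747)
1/Q(g) = 1/(-16*137/87) = 1/(-2192/87) = -87/2192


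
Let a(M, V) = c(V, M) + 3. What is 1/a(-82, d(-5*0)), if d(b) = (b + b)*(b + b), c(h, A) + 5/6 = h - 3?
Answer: -6/5 ≈ -1.2000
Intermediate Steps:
c(h, A) = -23/6 + h (c(h, A) = -5/6 + (h - 3) = -5/6 + (-3 + h) = -23/6 + h)
d(b) = 4*b**2 (d(b) = (2*b)*(2*b) = 4*b**2)
a(M, V) = -5/6 + V (a(M, V) = (-23/6 + V) + 3 = -5/6 + V)
1/a(-82, d(-5*0)) = 1/(-5/6 + 4*(-5*0)**2) = 1/(-5/6 + 4*0**2) = 1/(-5/6 + 4*0) = 1/(-5/6 + 0) = 1/(-5/6) = -6/5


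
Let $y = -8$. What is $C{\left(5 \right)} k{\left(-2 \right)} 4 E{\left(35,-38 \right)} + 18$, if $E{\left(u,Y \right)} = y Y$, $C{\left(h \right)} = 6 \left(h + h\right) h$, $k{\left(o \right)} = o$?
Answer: $-729582$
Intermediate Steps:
$C{\left(h \right)} = 12 h^{2}$ ($C{\left(h \right)} = 6 \cdot 2 h h = 12 h h = 12 h^{2}$)
$E{\left(u,Y \right)} = - 8 Y$
$C{\left(5 \right)} k{\left(-2 \right)} 4 E{\left(35,-38 \right)} + 18 = 12 \cdot 5^{2} \left(-2\right) 4 \left(\left(-8\right) \left(-38\right)\right) + 18 = 12 \cdot 25 \left(-2\right) 4 \cdot 304 + 18 = 300 \left(-2\right) 4 \cdot 304 + 18 = \left(-600\right) 4 \cdot 304 + 18 = \left(-2400\right) 304 + 18 = -729600 + 18 = -729582$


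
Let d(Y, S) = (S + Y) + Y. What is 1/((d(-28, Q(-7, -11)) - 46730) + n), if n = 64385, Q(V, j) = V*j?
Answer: 1/17676 ≈ 5.6574e-5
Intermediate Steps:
d(Y, S) = S + 2*Y
1/((d(-28, Q(-7, -11)) - 46730) + n) = 1/(((-7*(-11) + 2*(-28)) - 46730) + 64385) = 1/(((77 - 56) - 46730) + 64385) = 1/((21 - 46730) + 64385) = 1/(-46709 + 64385) = 1/17676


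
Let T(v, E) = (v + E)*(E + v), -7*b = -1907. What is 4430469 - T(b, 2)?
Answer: 213402740/49 ≈ 4.3552e+6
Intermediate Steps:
b = 1907/7 (b = -⅐*(-1907) = 1907/7 ≈ 272.43)
T(v, E) = (E + v)² (T(v, E) = (E + v)*(E + v) = (E + v)²)
4430469 - T(b, 2) = 4430469 - (2 + 1907/7)² = 4430469 - (1921/7)² = 4430469 - 1*3690241/49 = 4430469 - 3690241/49 = 213402740/49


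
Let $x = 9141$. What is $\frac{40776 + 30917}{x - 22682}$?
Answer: $- \frac{71693}{13541} \approx -5.2945$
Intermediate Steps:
$\frac{40776 + 30917}{x - 22682} = \frac{40776 + 30917}{9141 - 22682} = \frac{71693}{-13541} = 71693 \left(- \frac{1}{13541}\right) = - \frac{71693}{13541}$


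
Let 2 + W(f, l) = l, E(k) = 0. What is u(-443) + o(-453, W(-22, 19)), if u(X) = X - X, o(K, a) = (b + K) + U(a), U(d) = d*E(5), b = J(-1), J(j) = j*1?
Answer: -454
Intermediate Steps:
J(j) = j
b = -1
U(d) = 0 (U(d) = d*0 = 0)
W(f, l) = -2 + l
o(K, a) = -1 + K (o(K, a) = (-1 + K) + 0 = -1 + K)
u(X) = 0
u(-443) + o(-453, W(-22, 19)) = 0 + (-1 - 453) = 0 - 454 = -454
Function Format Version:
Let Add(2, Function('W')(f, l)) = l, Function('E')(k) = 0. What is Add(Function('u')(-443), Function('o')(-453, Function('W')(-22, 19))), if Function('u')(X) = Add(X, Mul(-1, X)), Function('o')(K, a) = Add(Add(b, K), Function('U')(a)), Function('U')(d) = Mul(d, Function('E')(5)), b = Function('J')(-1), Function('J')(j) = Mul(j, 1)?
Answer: -454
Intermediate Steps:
Function('J')(j) = j
b = -1
Function('U')(d) = 0 (Function('U')(d) = Mul(d, 0) = 0)
Function('W')(f, l) = Add(-2, l)
Function('o')(K, a) = Add(-1, K) (Function('o')(K, a) = Add(Add(-1, K), 0) = Add(-1, K))
Function('u')(X) = 0
Add(Function('u')(-443), Function('o')(-453, Function('W')(-22, 19))) = Add(0, Add(-1, -453)) = Add(0, -454) = -454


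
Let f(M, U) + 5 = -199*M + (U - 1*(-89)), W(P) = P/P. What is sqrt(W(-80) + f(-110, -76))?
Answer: sqrt(21899) ≈ 147.98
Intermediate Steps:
W(P) = 1
f(M, U) = 84 + U - 199*M (f(M, U) = -5 + (-199*M + (U - 1*(-89))) = -5 + (-199*M + (U + 89)) = -5 + (-199*M + (89 + U)) = -5 + (89 + U - 199*M) = 84 + U - 199*M)
sqrt(W(-80) + f(-110, -76)) = sqrt(1 + (84 - 76 - 199*(-110))) = sqrt(1 + (84 - 76 + 21890)) = sqrt(1 + 21898) = sqrt(21899)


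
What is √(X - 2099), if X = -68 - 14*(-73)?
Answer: I*√1145 ≈ 33.838*I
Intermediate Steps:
X = 954 (X = -68 + 1022 = 954)
√(X - 2099) = √(954 - 2099) = √(-1145) = I*√1145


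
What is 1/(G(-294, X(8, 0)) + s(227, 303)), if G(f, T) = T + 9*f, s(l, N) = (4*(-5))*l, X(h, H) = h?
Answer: -1/7178 ≈ -0.00013931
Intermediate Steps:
s(l, N) = -20*l
1/(G(-294, X(8, 0)) + s(227, 303)) = 1/((8 + 9*(-294)) - 20*227) = 1/((8 - 2646) - 4540) = 1/(-2638 - 4540) = 1/(-7178) = -1/7178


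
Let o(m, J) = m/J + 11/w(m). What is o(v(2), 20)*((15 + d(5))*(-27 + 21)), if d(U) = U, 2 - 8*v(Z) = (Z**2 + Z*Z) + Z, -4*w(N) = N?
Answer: -5274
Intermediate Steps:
w(N) = -N/4
v(Z) = 1/4 - Z**2/4 - Z/8 (v(Z) = 1/4 - ((Z**2 + Z*Z) + Z)/8 = 1/4 - ((Z**2 + Z**2) + Z)/8 = 1/4 - (2*Z**2 + Z)/8 = 1/4 - (Z + 2*Z**2)/8 = 1/4 + (-Z**2/4 - Z/8) = 1/4 - Z**2/4 - Z/8)
o(m, J) = -44/m + m/J (o(m, J) = m/J + 11/((-m/4)) = m/J + 11*(-4/m) = m/J - 44/m = -44/m + m/J)
o(v(2), 20)*((15 + d(5))*(-27 + 21)) = (-44/(1/4 - 1/4*2**2 - 1/8*2) + (1/4 - 1/4*2**2 - 1/8*2)/20)*((15 + 5)*(-27 + 21)) = (-44/(1/4 - 1/4*4 - 1/4) + (1/4 - 1/4*4 - 1/4)*(1/20))*(20*(-6)) = (-44/(1/4 - 1 - 1/4) + (1/4 - 1 - 1/4)*(1/20))*(-120) = (-44/(-1) - 1*1/20)*(-120) = (-44*(-1) - 1/20)*(-120) = (44 - 1/20)*(-120) = (879/20)*(-120) = -5274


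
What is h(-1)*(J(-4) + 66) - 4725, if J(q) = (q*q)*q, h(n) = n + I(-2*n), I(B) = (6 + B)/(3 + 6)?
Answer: -42527/9 ≈ -4725.2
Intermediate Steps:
I(B) = ⅔ + B/9 (I(B) = (6 + B)/9 = (6 + B)*(⅑) = ⅔ + B/9)
h(n) = ⅔ + 7*n/9 (h(n) = n + (⅔ + (-2*n)/9) = n + (⅔ - 2*n/9) = ⅔ + 7*n/9)
J(q) = q³ (J(q) = q²*q = q³)
h(-1)*(J(-4) + 66) - 4725 = (⅔ + (7/9)*(-1))*((-4)³ + 66) - 4725 = (⅔ - 7/9)*(-64 + 66) - 4725 = -⅑*2 - 4725 = -2/9 - 4725 = -42527/9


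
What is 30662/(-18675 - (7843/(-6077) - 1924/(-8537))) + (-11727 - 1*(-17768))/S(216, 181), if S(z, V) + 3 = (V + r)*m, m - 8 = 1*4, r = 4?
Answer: 129212971825837/119322829484108 ≈ 1.0829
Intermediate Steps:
m = 12 (m = 8 + 1*4 = 8 + 4 = 12)
S(z, V) = 45 + 12*V (S(z, V) = -3 + (V + 4)*12 = -3 + (4 + V)*12 = -3 + (48 + 12*V) = 45 + 12*V)
30662/(-18675 - (7843/(-6077) - 1924/(-8537))) + (-11727 - 1*(-17768))/S(216, 181) = 30662/(-18675 - (7843/(-6077) - 1924/(-8537))) + (-11727 - 1*(-17768))/(45 + 12*181) = 30662/(-18675 - (7843*(-1/6077) - 1924*(-1/8537))) + (-11727 + 17768)/(45 + 2172) = 30662/(-18675 - (-7843/6077 + 1924/8537)) + 6041/2217 = 30662/(-18675 - 1*(-55263543/51879349)) + 6041*(1/2217) = 30662/(-18675 + 55263543/51879349) + 6041/2217 = 30662/(-968791579032/51879349) + 6041/2217 = 30662*(-51879349/968791579032) + 6041/2217 = -795362299519/484395789516 + 6041/2217 = 129212971825837/119322829484108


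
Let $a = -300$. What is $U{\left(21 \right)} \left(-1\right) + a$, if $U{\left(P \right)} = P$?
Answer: $-321$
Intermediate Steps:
$U{\left(21 \right)} \left(-1\right) + a = 21 \left(-1\right) - 300 = -21 - 300 = -321$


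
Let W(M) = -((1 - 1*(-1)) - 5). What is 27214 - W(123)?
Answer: 27211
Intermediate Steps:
W(M) = 3 (W(M) = -((1 + 1) - 5) = -(2 - 5) = -1*(-3) = 3)
27214 - W(123) = 27214 - 1*3 = 27214 - 3 = 27211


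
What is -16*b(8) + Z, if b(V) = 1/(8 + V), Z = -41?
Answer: -42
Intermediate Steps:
-16*b(8) + Z = -16/(8 + 8) - 41 = -16/16 - 41 = -16*1/16 - 41 = -1 - 41 = -42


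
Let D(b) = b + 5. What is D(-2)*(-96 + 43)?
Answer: -159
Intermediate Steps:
D(b) = 5 + b
D(-2)*(-96 + 43) = (5 - 2)*(-96 + 43) = 3*(-53) = -159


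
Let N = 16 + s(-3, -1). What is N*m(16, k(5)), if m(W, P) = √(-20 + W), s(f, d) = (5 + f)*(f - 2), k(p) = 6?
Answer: 12*I ≈ 12.0*I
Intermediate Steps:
s(f, d) = (-2 + f)*(5 + f) (s(f, d) = (5 + f)*(-2 + f) = (-2 + f)*(5 + f))
N = 6 (N = 16 + (-10 + (-3)² + 3*(-3)) = 16 + (-10 + 9 - 9) = 16 - 10 = 6)
N*m(16, k(5)) = 6*√(-20 + 16) = 6*√(-4) = 6*(2*I) = 12*I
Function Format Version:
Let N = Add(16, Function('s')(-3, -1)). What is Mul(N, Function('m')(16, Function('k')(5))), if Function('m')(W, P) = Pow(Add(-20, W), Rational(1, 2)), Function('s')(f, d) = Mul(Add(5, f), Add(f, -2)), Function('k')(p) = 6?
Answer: Mul(12, I) ≈ Mul(12.000, I)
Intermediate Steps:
Function('s')(f, d) = Mul(Add(-2, f), Add(5, f)) (Function('s')(f, d) = Mul(Add(5, f), Add(-2, f)) = Mul(Add(-2, f), Add(5, f)))
N = 6 (N = Add(16, Add(-10, Pow(-3, 2), Mul(3, -3))) = Add(16, Add(-10, 9, -9)) = Add(16, -10) = 6)
Mul(N, Function('m')(16, Function('k')(5))) = Mul(6, Pow(Add(-20, 16), Rational(1, 2))) = Mul(6, Pow(-4, Rational(1, 2))) = Mul(6, Mul(2, I)) = Mul(12, I)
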